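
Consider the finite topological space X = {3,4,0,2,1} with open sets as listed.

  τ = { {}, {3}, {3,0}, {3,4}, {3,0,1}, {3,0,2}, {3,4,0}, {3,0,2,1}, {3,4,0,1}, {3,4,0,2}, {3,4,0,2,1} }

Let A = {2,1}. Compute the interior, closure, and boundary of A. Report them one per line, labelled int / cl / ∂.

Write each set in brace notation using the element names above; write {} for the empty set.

open subsets of A: {}; so int(A) = {}
closure: X∖int(X∖A) = X∖{3,4,0} = {2,1}
∂A = {2,1} minus {} = {2,1}

int(A) = {}
cl(A)  = {2,1}
∂A     = {2,1}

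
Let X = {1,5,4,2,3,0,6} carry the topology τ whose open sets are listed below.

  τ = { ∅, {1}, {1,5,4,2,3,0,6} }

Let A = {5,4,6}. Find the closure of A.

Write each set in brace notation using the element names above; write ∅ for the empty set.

cl via duality: int({1,2,3,0}) = {1}, so X∖{1} = {5,4,2,3,0,6}

{5,4,2,3,0,6}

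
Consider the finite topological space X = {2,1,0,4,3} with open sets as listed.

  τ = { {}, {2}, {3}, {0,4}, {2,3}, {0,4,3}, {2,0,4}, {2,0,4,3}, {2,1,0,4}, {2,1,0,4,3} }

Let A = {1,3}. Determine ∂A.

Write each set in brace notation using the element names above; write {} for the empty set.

{1}

open subsets of A: {}, {3}; so int(A) = {3}
closure: X∖int(X∖A) = X∖{2,0,4} = {1,3}
∂A = {1,3} minus {3} = {1}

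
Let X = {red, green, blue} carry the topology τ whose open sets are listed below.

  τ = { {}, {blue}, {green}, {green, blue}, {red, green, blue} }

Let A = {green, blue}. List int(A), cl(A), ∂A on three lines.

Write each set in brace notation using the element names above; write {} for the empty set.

U open, U⊆A: {}, {blue}, {green}, {green, blue}. int(A) = ⋃ = {green, blue}
X∖A={red}, int(X∖A)={}, hence cl(A)={red, green, blue}
∂A: remove int from cl → {red}

int(A) = {green, blue}
cl(A)  = {red, green, blue}
∂A     = {red}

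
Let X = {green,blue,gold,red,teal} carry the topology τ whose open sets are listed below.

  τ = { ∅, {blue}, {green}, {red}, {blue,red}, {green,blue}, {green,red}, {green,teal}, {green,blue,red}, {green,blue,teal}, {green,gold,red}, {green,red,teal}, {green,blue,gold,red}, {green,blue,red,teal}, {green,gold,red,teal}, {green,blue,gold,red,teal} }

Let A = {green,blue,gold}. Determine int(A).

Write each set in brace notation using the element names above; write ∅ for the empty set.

{green,blue}

open subsets of A: ∅, {green}, {blue}, {green,blue}; so int(A) = {green,blue}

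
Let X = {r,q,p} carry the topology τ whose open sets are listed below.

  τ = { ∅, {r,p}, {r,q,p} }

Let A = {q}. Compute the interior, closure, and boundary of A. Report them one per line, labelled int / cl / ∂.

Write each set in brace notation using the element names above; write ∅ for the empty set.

int(A) = ∅
cl(A)  = {q}
∂A     = {q}

opens ⊆ A: ∅; union → int = ∅
complement {r,p}; its interior {r,p}; cl(A) = X∖{r,p} = {q}
boundary = {q} ∖ ∅ = {q}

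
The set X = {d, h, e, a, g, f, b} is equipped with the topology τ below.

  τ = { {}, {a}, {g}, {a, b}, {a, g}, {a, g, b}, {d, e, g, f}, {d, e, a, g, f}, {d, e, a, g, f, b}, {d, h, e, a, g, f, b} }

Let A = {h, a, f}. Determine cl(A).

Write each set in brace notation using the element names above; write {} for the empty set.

cl via duality: int({d, e, g, b}) = {g}, so X∖{g} = {d, h, e, a, f, b}

{d, h, e, a, f, b}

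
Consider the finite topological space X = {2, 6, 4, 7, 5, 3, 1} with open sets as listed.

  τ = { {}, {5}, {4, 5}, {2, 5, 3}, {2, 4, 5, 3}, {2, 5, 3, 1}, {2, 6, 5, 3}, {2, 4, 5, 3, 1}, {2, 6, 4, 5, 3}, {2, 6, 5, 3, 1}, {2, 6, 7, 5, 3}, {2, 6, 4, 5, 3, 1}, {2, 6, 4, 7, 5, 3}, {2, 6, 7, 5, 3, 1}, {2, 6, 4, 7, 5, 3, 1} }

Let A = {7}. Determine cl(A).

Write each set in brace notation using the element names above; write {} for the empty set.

{7}

cl via duality: int({2, 6, 4, 5, 3, 1}) = {2, 6, 4, 5, 3, 1}, so X∖{2, 6, 4, 5, 3, 1} = {7}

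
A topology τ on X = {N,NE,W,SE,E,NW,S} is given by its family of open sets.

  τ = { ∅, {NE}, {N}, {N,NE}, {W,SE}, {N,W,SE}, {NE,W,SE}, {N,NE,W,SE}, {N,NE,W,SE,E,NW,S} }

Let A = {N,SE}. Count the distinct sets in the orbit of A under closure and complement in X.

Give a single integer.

closure: X∖int(X∖A) = X∖{NE} = {N,W,SE,E,NW,S}
Let k=closure and c=complement:
  1. A     = {N,SE}
  2. kA    = {N,W,SE,E,NW,S}
  3. cA    = {NE,W,E,NW,S}
  4. ckA   = {NE}
  5. kcA   = {NE,W,SE,E,NW,S}
  6. kckA  = {NE,E,NW,S}
  7. ckcA  = {N}
  8. ckckA = {N,W,SE}
  9. kckcA = {N,E,NW,S}
  10. ckckcA = {NE,W,SE}
— saturated at 10

10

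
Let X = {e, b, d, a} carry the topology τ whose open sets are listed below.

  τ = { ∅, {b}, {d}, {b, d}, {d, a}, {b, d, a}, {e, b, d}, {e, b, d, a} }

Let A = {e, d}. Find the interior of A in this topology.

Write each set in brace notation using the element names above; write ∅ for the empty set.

{d}

open subsets of A: ∅, {d}; so int(A) = {d}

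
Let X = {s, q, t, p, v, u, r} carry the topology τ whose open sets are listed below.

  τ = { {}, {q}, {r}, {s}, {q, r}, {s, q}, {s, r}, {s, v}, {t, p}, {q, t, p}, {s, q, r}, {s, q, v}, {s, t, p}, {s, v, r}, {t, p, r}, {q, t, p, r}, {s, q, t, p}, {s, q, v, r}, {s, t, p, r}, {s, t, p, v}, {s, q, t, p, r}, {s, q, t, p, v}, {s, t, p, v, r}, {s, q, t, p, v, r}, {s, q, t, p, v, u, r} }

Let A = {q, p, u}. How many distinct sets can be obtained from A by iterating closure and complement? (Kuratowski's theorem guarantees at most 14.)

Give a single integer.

complement {s, t, v, r}; its interior {s, v, r}; cl(A) = X∖{s, v, r} = {q, t, p, u}
With k = closure, c = complement:
  1. A     = {q, p, u}
  2. kA    = {q, t, p, u}
  3. cA    = {s, t, v, r}
  4. ckA   = {s, v, r}
  5. kcA   = {s, t, p, v, u, r}
  6. kckA  = {s, v, u, r}
  7. ckcA  = {q}
  8. ckckA = {q, t, p}
  9. kckcA = {q, u}
  10. ckckcA = {s, t, p, v, r}
k, c of each give nothing new

10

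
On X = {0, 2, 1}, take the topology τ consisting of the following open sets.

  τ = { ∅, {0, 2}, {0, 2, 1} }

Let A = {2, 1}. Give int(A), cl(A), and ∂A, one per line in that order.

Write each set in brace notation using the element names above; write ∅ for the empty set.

int(A) = ∅
cl(A)  = {0, 2, 1}
∂A     = {0, 2, 1}

U open, U⊆A: ∅. int(A) = ⋃ = ∅
X∖A={0}, int(X∖A)=∅, hence cl(A)={0, 2, 1}
∂A: remove int from cl → {0, 2, 1}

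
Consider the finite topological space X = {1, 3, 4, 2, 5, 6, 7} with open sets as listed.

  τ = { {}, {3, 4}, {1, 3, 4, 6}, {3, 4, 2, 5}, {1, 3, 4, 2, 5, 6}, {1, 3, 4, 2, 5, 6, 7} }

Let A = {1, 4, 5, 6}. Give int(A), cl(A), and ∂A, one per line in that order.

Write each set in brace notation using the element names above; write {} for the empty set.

opens ⊆ A: {}; union → int = {}
complement {3, 2, 7}; its interior {}; cl(A) = X∖{} = {1, 3, 4, 2, 5, 6, 7}
boundary = {1, 3, 4, 2, 5, 6, 7} ∖ {} = {1, 3, 4, 2, 5, 6, 7}

int(A) = {}
cl(A)  = {1, 3, 4, 2, 5, 6, 7}
∂A     = {1, 3, 4, 2, 5, 6, 7}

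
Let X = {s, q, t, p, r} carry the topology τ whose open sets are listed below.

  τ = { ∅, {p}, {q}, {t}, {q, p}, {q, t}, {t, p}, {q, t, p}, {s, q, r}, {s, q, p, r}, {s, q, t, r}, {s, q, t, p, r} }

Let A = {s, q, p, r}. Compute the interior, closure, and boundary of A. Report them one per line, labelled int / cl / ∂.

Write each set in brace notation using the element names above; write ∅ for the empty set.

int(A) = {s, q, p, r}
cl(A)  = {s, q, p, r}
∂A     = ∅

opens ⊆ A: ∅, {q}, {p}, {q, p}, {s, q, r}, {s, q, p, r}; union → int = {s, q, p, r}
complement {t}; its interior {t}; cl(A) = X∖{t} = {s, q, p, r}
boundary = {s, q, p, r} ∖ {s, q, p, r} = ∅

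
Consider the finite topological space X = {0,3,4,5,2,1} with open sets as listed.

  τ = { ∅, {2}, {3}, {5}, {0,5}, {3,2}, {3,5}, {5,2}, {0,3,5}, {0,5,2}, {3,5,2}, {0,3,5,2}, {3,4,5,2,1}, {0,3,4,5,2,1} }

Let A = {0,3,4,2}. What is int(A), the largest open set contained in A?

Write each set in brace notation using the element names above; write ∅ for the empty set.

{3,2}

opens ⊆ A: ∅, {2}, {3}, {3,2}; union → int = {3,2}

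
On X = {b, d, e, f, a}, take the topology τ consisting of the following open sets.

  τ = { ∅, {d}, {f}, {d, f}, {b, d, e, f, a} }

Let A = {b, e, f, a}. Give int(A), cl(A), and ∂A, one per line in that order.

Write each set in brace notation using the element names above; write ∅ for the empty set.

int(A) = {f}
cl(A)  = {b, e, f, a}
∂A     = {b, e, a}

open subsets of A: ∅, {f}; so int(A) = {f}
closure: X∖int(X∖A) = X∖{d} = {b, e, f, a}
∂A = {b, e, f, a} minus {f} = {b, e, a}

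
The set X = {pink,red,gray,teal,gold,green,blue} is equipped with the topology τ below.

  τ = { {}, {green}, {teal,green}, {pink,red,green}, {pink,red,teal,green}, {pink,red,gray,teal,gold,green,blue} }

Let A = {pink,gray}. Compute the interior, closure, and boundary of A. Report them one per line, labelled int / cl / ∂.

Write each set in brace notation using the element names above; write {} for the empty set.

int(A) = {}
cl(A)  = {pink,red,gray,gold,blue}
∂A     = {pink,red,gray,gold,blue}

opens ⊆ A: {}; union → int = {}
complement {red,teal,gold,green,blue}; its interior {teal,green}; cl(A) = X∖{teal,green} = {pink,red,gray,gold,blue}
boundary = {pink,red,gray,gold,blue} ∖ {} = {pink,red,gray,gold,blue}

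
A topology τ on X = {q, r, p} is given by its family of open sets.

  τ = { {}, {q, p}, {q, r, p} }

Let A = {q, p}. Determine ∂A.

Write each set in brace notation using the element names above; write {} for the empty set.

U open, U⊆A: {}, {q, p}. int(A) = ⋃ = {q, p}
X∖A={r}, int(X∖A)={}, hence cl(A)={q, r, p}
∂A: remove int from cl → {r}

{r}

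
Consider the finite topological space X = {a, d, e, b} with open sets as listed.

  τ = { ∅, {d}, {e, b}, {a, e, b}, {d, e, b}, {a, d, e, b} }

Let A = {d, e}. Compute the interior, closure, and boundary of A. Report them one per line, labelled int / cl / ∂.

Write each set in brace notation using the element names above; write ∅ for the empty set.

int(A) = {d}
cl(A)  = {a, d, e, b}
∂A     = {a, e, b}

U open, U⊆A: ∅, {d}. int(A) = ⋃ = {d}
X∖A={a, b}, int(X∖A)=∅, hence cl(A)={a, d, e, b}
∂A: remove int from cl → {a, e, b}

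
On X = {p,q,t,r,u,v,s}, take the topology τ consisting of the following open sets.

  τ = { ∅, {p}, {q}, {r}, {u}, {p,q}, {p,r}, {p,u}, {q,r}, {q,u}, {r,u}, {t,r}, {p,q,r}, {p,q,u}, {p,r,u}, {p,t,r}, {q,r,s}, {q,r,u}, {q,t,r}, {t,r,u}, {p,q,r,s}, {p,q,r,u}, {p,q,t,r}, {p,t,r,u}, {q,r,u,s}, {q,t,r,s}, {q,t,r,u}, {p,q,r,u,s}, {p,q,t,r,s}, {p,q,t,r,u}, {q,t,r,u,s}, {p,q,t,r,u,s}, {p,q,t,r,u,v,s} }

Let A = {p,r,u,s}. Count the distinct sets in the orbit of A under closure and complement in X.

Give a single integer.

8

complement {q,t,v}; its interior {q}; cl(A) = X∖{q} = {p,t,r,u,v,s}
With k = closure, c = complement:
  1. A     = {p,r,u,s}
  2. kA    = {p,t,r,u,v,s}
  3. cA    = {q,t,v}
  4. ckA   = {q}
  5. kcA   = {q,t,v,s}
  6. kckA  = {q,v,s}
  7. ckcA  = {p,r,u}
  8. ckckA = {p,t,r,u}
k, c of each give nothing new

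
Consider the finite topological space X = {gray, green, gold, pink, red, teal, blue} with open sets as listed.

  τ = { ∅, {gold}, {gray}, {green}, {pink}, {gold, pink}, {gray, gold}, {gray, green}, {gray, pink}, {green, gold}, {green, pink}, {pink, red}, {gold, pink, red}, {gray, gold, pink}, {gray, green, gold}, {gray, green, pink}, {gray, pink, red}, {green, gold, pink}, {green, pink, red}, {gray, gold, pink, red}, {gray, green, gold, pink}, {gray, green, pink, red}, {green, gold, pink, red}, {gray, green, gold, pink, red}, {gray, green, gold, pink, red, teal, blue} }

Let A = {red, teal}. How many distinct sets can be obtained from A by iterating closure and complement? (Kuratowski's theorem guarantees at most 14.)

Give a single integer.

6

X∖A={gray, green, gold, pink, blue}, int(X∖A)={gray, green, gold, pink}, hence cl(A)={red, teal, blue}
Orbit (k=closure, c=complement):
  1. A     = {red, teal}
  2. kA    = {red, teal, blue}
  3. cA    = {gray, green, gold, pink, blue}
  4. ckA   = {gray, green, gold, pink}
  5. kcA   = {gray, green, gold, pink, red, teal, blue}
  6. ckcA  = ∅
(closed under both — stop)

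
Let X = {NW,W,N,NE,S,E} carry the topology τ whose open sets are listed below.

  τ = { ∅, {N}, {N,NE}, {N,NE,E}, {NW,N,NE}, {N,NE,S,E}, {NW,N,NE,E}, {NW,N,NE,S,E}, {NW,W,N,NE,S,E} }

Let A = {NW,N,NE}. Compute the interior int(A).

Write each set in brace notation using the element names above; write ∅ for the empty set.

interior: largest open inside A is {NW,N,NE} (from ∅, {N}, {N,NE}, {NW,N,NE})

{NW,N,NE}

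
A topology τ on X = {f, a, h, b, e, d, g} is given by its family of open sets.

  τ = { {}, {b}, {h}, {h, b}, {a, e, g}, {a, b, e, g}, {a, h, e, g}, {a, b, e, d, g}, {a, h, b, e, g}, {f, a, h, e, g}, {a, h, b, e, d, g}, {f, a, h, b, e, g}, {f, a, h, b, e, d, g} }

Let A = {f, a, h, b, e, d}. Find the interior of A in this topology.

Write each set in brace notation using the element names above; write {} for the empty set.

{h, b}

opens ⊆ A: {}, {b}, {h}, {h, b}; union → int = {h, b}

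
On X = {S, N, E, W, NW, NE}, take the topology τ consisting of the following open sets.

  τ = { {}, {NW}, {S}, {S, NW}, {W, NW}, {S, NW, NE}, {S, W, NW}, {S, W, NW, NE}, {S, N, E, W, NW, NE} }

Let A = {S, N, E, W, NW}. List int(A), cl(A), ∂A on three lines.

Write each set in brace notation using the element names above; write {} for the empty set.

open subsets of A: {}, {S}, {NW}, {W, NW}, {S, NW}, {S, W, NW}; so int(A) = {S, W, NW}
closure: X∖int(X∖A) = X∖{} = {S, N, E, W, NW, NE}
∂A = {S, N, E, W, NW, NE} minus {S, W, NW} = {N, E, NE}

int(A) = {S, W, NW}
cl(A)  = {S, N, E, W, NW, NE}
∂A     = {N, E, NE}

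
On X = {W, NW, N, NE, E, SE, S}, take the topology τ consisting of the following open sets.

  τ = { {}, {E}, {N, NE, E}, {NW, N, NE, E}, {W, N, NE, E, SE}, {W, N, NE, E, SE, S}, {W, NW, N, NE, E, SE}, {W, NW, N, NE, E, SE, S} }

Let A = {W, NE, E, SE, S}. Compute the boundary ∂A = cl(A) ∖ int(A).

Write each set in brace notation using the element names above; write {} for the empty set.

interior: largest open inside A is {E} (from {}, {E})
cl via duality: int({NW, N}) = {}, so X∖{} = {W, NW, N, NE, E, SE, S}
cl∖int = {W, NW, N, NE, SE, S}

{W, NW, N, NE, SE, S}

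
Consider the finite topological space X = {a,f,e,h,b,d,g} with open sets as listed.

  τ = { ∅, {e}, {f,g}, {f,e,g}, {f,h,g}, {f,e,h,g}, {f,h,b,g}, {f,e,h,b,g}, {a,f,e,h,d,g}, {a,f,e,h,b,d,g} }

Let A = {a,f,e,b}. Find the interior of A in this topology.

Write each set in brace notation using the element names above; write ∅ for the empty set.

{e}

opens ⊆ A: ∅, {e}; union → int = {e}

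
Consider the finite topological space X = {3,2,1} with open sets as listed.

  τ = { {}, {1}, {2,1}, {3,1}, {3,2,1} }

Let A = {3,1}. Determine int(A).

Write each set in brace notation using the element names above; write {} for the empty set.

{3,1}

U open, U⊆A: {}, {1}, {3,1}. int(A) = ⋃ = {3,1}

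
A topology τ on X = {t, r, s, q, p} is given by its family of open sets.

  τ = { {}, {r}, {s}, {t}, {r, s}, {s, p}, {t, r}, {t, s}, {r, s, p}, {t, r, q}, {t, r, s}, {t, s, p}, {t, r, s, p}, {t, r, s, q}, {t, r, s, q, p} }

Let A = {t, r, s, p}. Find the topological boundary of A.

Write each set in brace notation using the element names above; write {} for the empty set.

open subsets of A: {}, {t}, {r}, {s}, {s, p}, {t, r}, {r, s}, {t, s}, {t, s, p}, {t, r, s}, {r, s, p}, {t, r, s, p}; so int(A) = {t, r, s, p}
closure: X∖int(X∖A) = X∖{} = {t, r, s, q, p}
∂A = {t, r, s, q, p} minus {t, r, s, p} = {q}

{q}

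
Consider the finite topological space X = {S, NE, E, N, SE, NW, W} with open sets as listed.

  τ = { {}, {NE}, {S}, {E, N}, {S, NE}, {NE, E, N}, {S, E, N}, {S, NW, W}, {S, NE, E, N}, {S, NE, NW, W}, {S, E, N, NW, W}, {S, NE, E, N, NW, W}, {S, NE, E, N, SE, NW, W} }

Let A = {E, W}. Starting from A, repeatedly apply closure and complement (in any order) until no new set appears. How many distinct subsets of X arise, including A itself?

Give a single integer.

10

cl via duality: int({S, NE, N, SE, NW}) = {S, NE}, so X∖{S, NE} = {E, N, SE, NW, W}
Write k for closure, c for complement:
  1. A     = {E, W}
  2. kA    = {E, N, SE, NW, W}
  3. cA    = {S, NE, N, SE, NW}
  4. ckA   = {S, NE}
  5. kcA   = {S, NE, E, N, SE, NW, W}
  6. kckA  = {S, NE, SE, NW, W}
  7. ckcA  = {}
  8. ckckA = {E, N}
  9. kckckA = {E, N, SE}
  10. ckckckA = {S, NE, NW, W}
applying k or c yields no new set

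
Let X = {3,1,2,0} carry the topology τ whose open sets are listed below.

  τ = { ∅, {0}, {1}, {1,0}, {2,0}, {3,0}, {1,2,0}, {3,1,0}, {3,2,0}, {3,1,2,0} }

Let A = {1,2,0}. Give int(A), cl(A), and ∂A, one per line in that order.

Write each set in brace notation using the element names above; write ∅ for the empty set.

interior: largest open inside A is {1,2,0} (from ∅, {0}, {1}, {2,0}, {1,0}, {1,2,0})
cl via duality: int({3}) = ∅, so X∖∅ = {3,1,2,0}
cl∖int = {3}

int(A) = {1,2,0}
cl(A)  = {3,1,2,0}
∂A     = {3}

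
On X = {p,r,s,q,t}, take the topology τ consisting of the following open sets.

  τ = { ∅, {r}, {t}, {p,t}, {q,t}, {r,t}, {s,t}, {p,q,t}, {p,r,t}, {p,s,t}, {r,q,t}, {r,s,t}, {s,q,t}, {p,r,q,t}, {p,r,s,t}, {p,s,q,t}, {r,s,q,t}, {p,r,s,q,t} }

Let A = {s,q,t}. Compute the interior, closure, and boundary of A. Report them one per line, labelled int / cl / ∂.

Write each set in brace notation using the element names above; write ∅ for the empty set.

int(A) = {s,q,t}
cl(A)  = {p,s,q,t}
∂A     = {p}

open subsets of A: ∅, {t}, {q,t}, {s,t}, {s,q,t}; so int(A) = {s,q,t}
closure: X∖int(X∖A) = X∖{r} = {p,s,q,t}
∂A = {p,s,q,t} minus {s,q,t} = {p}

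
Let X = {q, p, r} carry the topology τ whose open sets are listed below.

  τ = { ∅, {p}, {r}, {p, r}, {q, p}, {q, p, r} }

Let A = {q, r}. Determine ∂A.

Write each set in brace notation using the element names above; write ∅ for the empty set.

{q}

opens ⊆ A: ∅, {r}; union → int = {r}
complement {p}; its interior {p}; cl(A) = X∖{p} = {q, r}
boundary = {q, r} ∖ {r} = {q}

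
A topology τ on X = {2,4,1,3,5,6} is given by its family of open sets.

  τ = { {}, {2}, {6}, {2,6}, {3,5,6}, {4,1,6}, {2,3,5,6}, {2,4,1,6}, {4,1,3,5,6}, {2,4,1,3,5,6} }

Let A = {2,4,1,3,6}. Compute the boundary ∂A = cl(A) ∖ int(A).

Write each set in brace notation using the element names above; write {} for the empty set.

interior: largest open inside A is {2,4,1,6} (from {}, {2}, {6}, {2,6}, {4,1,6}, {2,4,1,6})
cl via duality: int({5}) = {}, so X∖{} = {2,4,1,3,5,6}
cl∖int = {3,5}

{3,5}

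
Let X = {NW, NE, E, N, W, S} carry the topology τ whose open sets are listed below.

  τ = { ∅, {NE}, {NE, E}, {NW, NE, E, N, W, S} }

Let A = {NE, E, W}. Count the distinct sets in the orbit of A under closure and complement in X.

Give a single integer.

6

cl via duality: int({NW, N, S}) = ∅, so X∖∅ = {NW, NE, E, N, W, S}
Write k for closure, c for complement:
  1. A     = {NE, E, W}
  2. kA    = {NW, NE, E, N, W, S}
  3. cA    = {NW, N, S}
  4. ckA   = ∅
  5. kcA   = {NW, N, W, S}
  6. ckcA  = {NE, E}
applying k or c yields no new set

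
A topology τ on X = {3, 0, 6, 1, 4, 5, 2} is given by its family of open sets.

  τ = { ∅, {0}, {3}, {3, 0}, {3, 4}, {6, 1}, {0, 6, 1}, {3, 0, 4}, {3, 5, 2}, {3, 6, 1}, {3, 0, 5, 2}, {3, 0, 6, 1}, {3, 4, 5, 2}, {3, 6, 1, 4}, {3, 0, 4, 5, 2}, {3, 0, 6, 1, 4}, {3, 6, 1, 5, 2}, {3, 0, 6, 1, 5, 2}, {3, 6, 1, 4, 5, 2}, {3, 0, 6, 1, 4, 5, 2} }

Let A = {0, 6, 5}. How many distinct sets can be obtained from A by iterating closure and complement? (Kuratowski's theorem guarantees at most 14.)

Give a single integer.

8

X∖A={3, 1, 4, 2}, int(X∖A)={3, 4}, hence cl(A)={0, 6, 1, 5, 2}
Orbit (k=closure, c=complement):
  1. A     = {0, 6, 5}
  2. kA    = {0, 6, 1, 5, 2}
  3. cA    = {3, 1, 4, 2}
  4. ckA   = {3, 4}
  5. kcA   = {3, 6, 1, 4, 5, 2}
  6. kckA  = {3, 4, 5, 2}
  7. ckcA  = {0}
  8. ckckA = {0, 6, 1}
(closed under both — stop)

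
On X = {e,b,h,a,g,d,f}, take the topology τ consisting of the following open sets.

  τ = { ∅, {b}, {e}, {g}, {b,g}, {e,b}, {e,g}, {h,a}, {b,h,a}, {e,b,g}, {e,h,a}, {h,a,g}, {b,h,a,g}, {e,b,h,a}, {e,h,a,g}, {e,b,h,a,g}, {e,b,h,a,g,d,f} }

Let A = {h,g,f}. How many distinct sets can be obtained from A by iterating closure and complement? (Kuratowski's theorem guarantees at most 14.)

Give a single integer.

10

closure: X∖int(X∖A) = X∖{e,b} = {h,a,g,d,f}
Let k=closure and c=complement:
  1. A     = {h,g,f}
  2. kA    = {h,a,g,d,f}
  3. cA    = {e,b,a,d}
  4. ckA   = {e,b}
  5. kcA   = {e,b,h,a,d,f}
  6. kckA  = {e,b,d,f}
  7. ckcA  = {g}
  8. ckckA = {h,a,g}
  9. kckcA = {g,d,f}
  10. ckckcA = {e,b,h,a}
— saturated at 10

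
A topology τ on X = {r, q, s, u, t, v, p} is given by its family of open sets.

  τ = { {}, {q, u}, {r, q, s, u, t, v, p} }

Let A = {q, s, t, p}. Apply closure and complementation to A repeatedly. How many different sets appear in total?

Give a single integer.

4

closure: X∖int(X∖A) = X∖{} = {r, q, s, u, t, v, p}
Let k=closure and c=complement:
  1. A     = {q, s, t, p}
  2. kA    = {r, q, s, u, t, v, p}
  3. cA    = {r, u, v}
  4. ckA   = {}
— saturated at 4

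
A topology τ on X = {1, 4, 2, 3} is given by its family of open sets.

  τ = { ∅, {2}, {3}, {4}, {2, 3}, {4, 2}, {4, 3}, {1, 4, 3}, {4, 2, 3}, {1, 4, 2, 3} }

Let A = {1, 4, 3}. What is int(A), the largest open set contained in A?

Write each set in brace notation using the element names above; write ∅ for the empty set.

{1, 4, 3}

interior: largest open inside A is {1, 4, 3} (from ∅, {4}, {3}, {4, 3}, {1, 4, 3})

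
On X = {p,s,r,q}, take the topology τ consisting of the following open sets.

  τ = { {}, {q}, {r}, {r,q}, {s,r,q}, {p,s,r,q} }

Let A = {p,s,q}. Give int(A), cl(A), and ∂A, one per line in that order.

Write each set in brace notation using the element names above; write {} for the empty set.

int(A) = {q}
cl(A)  = {p,s,q}
∂A     = {p,s}

opens ⊆ A: {}, {q}; union → int = {q}
complement {r}; its interior {r}; cl(A) = X∖{r} = {p,s,q}
boundary = {p,s,q} ∖ {q} = {p,s}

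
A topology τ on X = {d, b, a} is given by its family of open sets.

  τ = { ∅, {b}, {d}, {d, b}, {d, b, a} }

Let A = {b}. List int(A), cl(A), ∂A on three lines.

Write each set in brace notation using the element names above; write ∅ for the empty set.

int(A) = {b}
cl(A)  = {b, a}
∂A     = {a}

open subsets of A: ∅, {b}; so int(A) = {b}
closure: X∖int(X∖A) = X∖{d} = {b, a}
∂A = {b, a} minus {b} = {a}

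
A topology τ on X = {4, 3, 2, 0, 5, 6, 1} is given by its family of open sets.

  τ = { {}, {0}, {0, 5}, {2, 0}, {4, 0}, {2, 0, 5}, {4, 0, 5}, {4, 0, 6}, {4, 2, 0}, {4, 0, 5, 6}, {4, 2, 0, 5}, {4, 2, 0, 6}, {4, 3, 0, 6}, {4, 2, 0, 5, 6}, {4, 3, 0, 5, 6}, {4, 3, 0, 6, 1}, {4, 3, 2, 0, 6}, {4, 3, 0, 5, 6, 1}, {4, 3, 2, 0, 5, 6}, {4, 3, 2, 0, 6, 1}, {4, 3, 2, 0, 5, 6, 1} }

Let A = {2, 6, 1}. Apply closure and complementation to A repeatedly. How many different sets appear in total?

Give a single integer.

X∖A={4, 3, 0, 5}, int(X∖A)={4, 0, 5}, hence cl(A)={3, 2, 6, 1}
Orbit (k=closure, c=complement):
  1. A     = {2, 6, 1}
  2. kA    = {3, 2, 6, 1}
  3. cA    = {4, 3, 0, 5}
  4. ckA   = {4, 0, 5}
  5. kcA   = {4, 3, 2, 0, 5, 6, 1}
  6. ckcA  = {}
(closed under both — stop)

6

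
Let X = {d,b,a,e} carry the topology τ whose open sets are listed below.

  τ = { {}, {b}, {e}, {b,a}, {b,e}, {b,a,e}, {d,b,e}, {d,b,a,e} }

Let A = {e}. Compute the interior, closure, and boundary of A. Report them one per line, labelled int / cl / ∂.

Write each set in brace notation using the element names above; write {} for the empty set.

int(A) = {e}
cl(A)  = {d,e}
∂A     = {d}

opens ⊆ A: {}, {e}; union → int = {e}
complement {d,b,a}; its interior {b,a}; cl(A) = X∖{b,a} = {d,e}
boundary = {d,e} ∖ {e} = {d}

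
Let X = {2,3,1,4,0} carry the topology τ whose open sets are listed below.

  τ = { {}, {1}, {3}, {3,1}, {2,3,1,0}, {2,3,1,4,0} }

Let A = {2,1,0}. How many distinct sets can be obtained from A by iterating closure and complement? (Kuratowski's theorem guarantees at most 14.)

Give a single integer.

6

closure: X∖int(X∖A) = X∖{3} = {2,1,4,0}
Let k=closure and c=complement:
  1. A     = {2,1,0}
  2. kA    = {2,1,4,0}
  3. cA    = {3,4}
  4. ckA   = {3}
  5. kcA   = {2,3,4,0}
  6. ckcA  = {1}
— saturated at 6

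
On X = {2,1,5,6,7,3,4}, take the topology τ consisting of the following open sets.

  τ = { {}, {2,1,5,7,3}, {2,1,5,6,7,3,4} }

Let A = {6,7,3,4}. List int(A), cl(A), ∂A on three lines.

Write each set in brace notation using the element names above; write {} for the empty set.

int(A) = {}
cl(A)  = {2,1,5,6,7,3,4}
∂A     = {2,1,5,6,7,3,4}

opens ⊆ A: {}; union → int = {}
complement {2,1,5}; its interior {}; cl(A) = X∖{} = {2,1,5,6,7,3,4}
boundary = {2,1,5,6,7,3,4} ∖ {} = {2,1,5,6,7,3,4}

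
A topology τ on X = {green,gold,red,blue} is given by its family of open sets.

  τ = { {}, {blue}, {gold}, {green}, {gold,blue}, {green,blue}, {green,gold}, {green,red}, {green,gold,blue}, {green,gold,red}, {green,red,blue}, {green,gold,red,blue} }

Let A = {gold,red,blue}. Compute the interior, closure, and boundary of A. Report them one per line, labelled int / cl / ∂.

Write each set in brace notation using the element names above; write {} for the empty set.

open subsets of A: {}, {gold}, {blue}, {gold,blue}; so int(A) = {gold,blue}
closure: X∖int(X∖A) = X∖{green} = {gold,red,blue}
∂A = {gold,red,blue} minus {gold,blue} = {red}

int(A) = {gold,blue}
cl(A)  = {gold,red,blue}
∂A     = {red}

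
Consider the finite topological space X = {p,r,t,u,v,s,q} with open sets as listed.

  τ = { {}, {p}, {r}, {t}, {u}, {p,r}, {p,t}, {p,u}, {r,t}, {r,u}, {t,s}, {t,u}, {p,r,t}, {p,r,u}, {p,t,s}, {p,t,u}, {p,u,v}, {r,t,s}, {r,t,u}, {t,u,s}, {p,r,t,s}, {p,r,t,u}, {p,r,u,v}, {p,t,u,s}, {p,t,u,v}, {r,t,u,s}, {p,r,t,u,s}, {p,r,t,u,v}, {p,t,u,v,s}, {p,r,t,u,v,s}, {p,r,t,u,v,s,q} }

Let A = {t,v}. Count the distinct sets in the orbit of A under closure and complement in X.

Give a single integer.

closure: X∖int(X∖A) = X∖{p,r,u} = {t,v,s,q}
Let k=closure and c=complement:
  1. A     = {t,v}
  2. kA    = {t,v,s,q}
  3. cA    = {p,r,u,s,q}
  4. ckA   = {p,r,u}
  5. kcA   = {p,r,u,v,s,q}
  6. kckA  = {p,r,u,v,q}
  7. ckcA  = {t}
  8. ckckA = {t,s}
  9. kckcA = {t,s,q}
  10. ckckcA = {p,r,u,v}
— saturated at 10

10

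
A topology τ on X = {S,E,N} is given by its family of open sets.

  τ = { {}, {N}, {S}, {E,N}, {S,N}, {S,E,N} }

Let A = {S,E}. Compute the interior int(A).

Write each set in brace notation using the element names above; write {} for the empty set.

opens ⊆ A: {}, {S}; union → int = {S}

{S}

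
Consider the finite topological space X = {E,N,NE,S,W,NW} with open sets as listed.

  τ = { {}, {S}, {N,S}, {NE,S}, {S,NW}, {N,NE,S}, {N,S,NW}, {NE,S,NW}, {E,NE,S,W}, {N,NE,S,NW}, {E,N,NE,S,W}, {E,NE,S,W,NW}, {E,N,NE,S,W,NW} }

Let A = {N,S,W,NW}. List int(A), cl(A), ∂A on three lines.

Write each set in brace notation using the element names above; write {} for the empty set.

int(A) = {N,S,NW}
cl(A)  = {E,N,NE,S,W,NW}
∂A     = {E,NE,W}

U open, U⊆A: {}, {S}, {N,S}, {S,NW}, {N,S,NW}. int(A) = ⋃ = {N,S,NW}
X∖A={E,NE}, int(X∖A)={}, hence cl(A)={E,N,NE,S,W,NW}
∂A: remove int from cl → {E,NE,W}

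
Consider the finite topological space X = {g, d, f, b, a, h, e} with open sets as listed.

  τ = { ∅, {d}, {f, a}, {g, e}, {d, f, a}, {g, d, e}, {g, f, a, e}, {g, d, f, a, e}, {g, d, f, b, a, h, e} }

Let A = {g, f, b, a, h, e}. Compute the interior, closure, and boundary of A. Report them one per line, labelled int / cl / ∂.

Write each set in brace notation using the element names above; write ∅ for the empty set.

int(A) = {g, f, a, e}
cl(A)  = {g, f, b, a, h, e}
∂A     = {b, h}

interior: largest open inside A is {g, f, a, e} (from ∅, {f, a}, {g, e}, {g, f, a, e})
cl via duality: int({d}) = {d}, so X∖{d} = {g, f, b, a, h, e}
cl∖int = {b, h}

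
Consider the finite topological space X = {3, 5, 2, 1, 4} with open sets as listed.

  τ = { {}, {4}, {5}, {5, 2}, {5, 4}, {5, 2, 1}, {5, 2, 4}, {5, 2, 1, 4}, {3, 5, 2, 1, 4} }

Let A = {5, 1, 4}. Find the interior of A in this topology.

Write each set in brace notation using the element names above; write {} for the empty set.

{5, 4}

open subsets of A: {}, {4}, {5}, {5, 4}; so int(A) = {5, 4}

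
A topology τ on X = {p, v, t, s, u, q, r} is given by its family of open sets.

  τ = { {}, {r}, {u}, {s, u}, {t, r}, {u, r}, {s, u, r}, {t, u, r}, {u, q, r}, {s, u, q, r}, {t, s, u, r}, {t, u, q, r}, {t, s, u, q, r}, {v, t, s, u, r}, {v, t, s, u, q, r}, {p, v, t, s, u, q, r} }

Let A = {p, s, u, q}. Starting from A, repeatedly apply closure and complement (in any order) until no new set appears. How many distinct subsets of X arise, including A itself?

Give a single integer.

closure: X∖int(X∖A) = X∖{t, r} = {p, v, s, u, q}
Let k=closure and c=complement:
  1. A     = {p, s, u, q}
  2. kA    = {p, v, s, u, q}
  3. cA    = {v, t, r}
  4. ckA   = {t, r}
  5. kcA   = {p, v, t, q, r}
  6. ckcA  = {s, u}
— saturated at 6

6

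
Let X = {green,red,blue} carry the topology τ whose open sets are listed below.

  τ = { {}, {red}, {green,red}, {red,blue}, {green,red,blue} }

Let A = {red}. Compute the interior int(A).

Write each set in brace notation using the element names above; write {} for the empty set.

{red}

interior: largest open inside A is {red} (from {}, {red})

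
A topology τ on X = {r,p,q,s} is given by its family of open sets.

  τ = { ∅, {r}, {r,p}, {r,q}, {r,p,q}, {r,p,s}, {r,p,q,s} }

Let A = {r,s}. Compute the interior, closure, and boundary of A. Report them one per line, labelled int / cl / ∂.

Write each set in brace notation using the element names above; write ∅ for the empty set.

opens ⊆ A: ∅, {r}; union → int = {r}
complement {p,q}; its interior ∅; cl(A) = X∖∅ = {r,p,q,s}
boundary = {r,p,q,s} ∖ {r} = {p,q,s}

int(A) = {r}
cl(A)  = {r,p,q,s}
∂A     = {p,q,s}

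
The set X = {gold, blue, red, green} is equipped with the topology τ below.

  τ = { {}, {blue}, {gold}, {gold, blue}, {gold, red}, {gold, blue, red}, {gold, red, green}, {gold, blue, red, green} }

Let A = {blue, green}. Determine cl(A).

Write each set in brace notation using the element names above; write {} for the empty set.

{blue, green}

closure: X∖int(X∖A) = X∖{gold, red} = {blue, green}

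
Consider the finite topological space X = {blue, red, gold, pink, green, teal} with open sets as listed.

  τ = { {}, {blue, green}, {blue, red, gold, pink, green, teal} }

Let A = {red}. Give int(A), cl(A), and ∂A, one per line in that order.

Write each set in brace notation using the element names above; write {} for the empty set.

int(A) = {}
cl(A)  = {red, gold, pink, teal}
∂A     = {red, gold, pink, teal}

opens ⊆ A: {}; union → int = {}
complement {blue, gold, pink, green, teal}; its interior {blue, green}; cl(A) = X∖{blue, green} = {red, gold, pink, teal}
boundary = {red, gold, pink, teal} ∖ {} = {red, gold, pink, teal}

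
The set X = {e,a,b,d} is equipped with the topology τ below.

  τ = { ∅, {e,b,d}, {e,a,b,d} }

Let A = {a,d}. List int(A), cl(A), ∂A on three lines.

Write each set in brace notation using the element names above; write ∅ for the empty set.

open subsets of A: ∅; so int(A) = ∅
closure: X∖int(X∖A) = X∖∅ = {e,a,b,d}
∂A = {e,a,b,d} minus ∅ = {e,a,b,d}

int(A) = ∅
cl(A)  = {e,a,b,d}
∂A     = {e,a,b,d}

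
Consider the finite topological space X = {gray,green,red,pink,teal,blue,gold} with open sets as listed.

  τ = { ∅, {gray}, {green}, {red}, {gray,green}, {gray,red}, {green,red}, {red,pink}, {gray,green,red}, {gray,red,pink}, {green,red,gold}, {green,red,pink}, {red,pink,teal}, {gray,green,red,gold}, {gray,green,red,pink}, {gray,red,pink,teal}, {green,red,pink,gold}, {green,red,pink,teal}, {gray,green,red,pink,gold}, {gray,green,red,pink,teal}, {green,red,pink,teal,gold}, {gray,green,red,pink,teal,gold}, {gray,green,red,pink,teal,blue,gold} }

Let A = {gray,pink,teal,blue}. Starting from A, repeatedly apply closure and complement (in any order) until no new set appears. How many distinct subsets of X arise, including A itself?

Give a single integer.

6

cl via duality: int({green,red,gold}) = {green,red,gold}, so X∖{green,red,gold} = {gray,pink,teal,blue}
Write k for closure, c for complement:
  1. A     = {gray,pink,teal,blue}
  2. cA    = {green,red,gold}
  3. kcA   = {green,red,pink,teal,blue,gold}
  4. ckcA  = {gray}
  5. kckcA = {gray,blue}
  6. ckckcA = {green,red,pink,teal,gold}
applying k or c yields no new set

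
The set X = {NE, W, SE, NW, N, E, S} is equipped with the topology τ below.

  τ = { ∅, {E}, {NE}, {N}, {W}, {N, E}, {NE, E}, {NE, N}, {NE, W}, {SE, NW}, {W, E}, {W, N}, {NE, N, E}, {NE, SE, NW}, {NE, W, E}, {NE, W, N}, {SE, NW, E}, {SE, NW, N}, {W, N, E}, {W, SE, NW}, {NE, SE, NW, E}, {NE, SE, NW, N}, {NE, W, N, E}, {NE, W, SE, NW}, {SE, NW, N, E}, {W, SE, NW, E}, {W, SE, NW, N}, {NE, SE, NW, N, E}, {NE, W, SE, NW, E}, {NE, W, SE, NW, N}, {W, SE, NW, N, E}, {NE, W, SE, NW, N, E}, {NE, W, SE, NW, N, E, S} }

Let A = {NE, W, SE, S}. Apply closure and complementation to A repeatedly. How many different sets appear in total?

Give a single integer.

closure: X∖int(X∖A) = X∖{N, E} = {NE, W, SE, NW, S}
Let k=closure and c=complement:
  1. A     = {NE, W, SE, S}
  2. kA    = {NE, W, SE, NW, S}
  3. cA    = {NW, N, E}
  4. ckA   = {N, E}
  5. kcA   = {SE, NW, N, E, S}
  6. kckA  = {N, E, S}
  7. ckcA  = {NE, W}
  8. ckckA = {NE, W, SE, NW}
  9. kckcA = {NE, W, S}
  10. ckckcA = {SE, NW, N, E}
— saturated at 10

10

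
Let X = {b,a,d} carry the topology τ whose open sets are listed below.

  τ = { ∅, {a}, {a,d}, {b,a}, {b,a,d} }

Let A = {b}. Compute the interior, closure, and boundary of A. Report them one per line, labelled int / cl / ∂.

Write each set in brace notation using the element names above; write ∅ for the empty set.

open subsets of A: ∅; so int(A) = ∅
closure: X∖int(X∖A) = X∖{a,d} = {b}
∂A = {b} minus ∅ = {b}

int(A) = ∅
cl(A)  = {b}
∂A     = {b}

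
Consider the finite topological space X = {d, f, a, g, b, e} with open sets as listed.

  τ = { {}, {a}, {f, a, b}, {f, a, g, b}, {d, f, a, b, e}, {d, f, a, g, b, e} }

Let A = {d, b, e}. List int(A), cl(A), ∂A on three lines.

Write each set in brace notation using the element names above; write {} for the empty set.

U open, U⊆A: {}. int(A) = ⋃ = {}
X∖A={f, a, g}, int(X∖A)={a}, hence cl(A)={d, f, g, b, e}
∂A: remove int from cl → {d, f, g, b, e}

int(A) = {}
cl(A)  = {d, f, g, b, e}
∂A     = {d, f, g, b, e}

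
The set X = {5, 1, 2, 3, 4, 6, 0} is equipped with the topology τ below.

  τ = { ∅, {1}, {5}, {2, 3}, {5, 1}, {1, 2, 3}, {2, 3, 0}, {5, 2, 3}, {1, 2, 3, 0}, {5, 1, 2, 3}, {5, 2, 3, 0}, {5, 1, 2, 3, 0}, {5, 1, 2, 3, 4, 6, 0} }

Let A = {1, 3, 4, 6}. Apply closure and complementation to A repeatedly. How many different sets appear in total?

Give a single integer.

10

X∖A={5, 2, 0}, int(X∖A)={5}, hence cl(A)={1, 2, 3, 4, 6, 0}
Orbit (k=closure, c=complement):
  1. A     = {1, 3, 4, 6}
  2. kA    = {1, 2, 3, 4, 6, 0}
  3. cA    = {5, 2, 0}
  4. ckA   = {5}
  5. kcA   = {5, 2, 3, 4, 6, 0}
  6. kckA  = {5, 4, 6}
  7. ckcA  = {1}
  8. ckckA = {1, 2, 3, 0}
  9. kckcA = {1, 4, 6}
  10. ckckcA = {5, 2, 3, 0}
(closed under both — stop)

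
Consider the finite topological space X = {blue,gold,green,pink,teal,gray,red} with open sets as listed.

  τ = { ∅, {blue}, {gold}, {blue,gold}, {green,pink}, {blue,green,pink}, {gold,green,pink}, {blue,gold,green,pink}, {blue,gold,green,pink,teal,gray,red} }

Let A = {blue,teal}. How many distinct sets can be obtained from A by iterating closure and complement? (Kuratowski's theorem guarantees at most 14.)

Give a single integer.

X∖A={gold,green,pink,gray,red}, int(X∖A)={gold,green,pink}, hence cl(A)={blue,teal,gray,red}
Orbit (k=closure, c=complement):
  1. A     = {blue,teal}
  2. kA    = {blue,teal,gray,red}
  3. cA    = {gold,green,pink,gray,red}
  4. ckA   = {gold,green,pink}
  5. kcA   = {gold,green,pink,teal,gray,red}
  6. ckcA  = {blue}
(closed under both — stop)

6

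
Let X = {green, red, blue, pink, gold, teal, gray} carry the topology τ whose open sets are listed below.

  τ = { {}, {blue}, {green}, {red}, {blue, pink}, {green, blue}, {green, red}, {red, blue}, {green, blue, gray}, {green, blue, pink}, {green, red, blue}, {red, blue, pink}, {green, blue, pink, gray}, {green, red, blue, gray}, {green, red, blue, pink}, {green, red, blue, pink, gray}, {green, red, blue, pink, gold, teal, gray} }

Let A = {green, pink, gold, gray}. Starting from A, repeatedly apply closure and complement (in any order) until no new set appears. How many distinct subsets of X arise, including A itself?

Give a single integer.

X∖A={red, blue, teal}, int(X∖A)={red, blue}, hence cl(A)={green, pink, gold, teal, gray}
Orbit (k=closure, c=complement):
  1. A     = {green, pink, gold, gray}
  2. kA    = {green, pink, gold, teal, gray}
  3. cA    = {red, blue, teal}
  4. ckA   = {red, blue}
  5. kcA   = {red, blue, pink, gold, teal, gray}
  6. ckcA  = {green}
  7. kckcA = {green, gold, teal, gray}
  8. ckckcA = {red, blue, pink}
(closed under both — stop)

8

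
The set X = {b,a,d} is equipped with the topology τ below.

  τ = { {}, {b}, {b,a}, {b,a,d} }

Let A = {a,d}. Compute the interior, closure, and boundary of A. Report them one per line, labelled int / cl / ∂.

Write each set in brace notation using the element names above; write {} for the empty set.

open subsets of A: {}; so int(A) = {}
closure: X∖int(X∖A) = X∖{b} = {a,d}
∂A = {a,d} minus {} = {a,d}

int(A) = {}
cl(A)  = {a,d}
∂A     = {a,d}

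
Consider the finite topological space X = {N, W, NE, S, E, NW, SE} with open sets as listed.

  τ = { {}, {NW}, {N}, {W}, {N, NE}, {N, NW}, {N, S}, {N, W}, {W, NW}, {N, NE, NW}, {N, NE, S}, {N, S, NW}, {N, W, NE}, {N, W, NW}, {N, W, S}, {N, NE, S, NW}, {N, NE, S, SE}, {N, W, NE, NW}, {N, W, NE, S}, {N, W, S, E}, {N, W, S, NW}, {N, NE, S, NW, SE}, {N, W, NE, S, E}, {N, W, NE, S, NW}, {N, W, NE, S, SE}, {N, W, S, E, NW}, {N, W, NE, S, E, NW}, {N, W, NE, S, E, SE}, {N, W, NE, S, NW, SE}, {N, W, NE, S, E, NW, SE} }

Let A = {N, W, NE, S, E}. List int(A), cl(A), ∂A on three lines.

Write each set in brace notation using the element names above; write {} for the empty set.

int(A) = {N, W, NE, S, E}
cl(A)  = {N, W, NE, S, E, SE}
∂A     = {SE}

open subsets of A: {}, {N}, {W}, {N, S}, {N, NE}, {N, W}, {N, W, S}, {N, W, NE}, {N, NE, S}, {N, W, S, E}, {N, W, NE, S}, {N, W, NE, S, E}; so int(A) = {N, W, NE, S, E}
closure: X∖int(X∖A) = X∖{NW} = {N, W, NE, S, E, SE}
∂A = {N, W, NE, S, E, SE} minus {N, W, NE, S, E} = {SE}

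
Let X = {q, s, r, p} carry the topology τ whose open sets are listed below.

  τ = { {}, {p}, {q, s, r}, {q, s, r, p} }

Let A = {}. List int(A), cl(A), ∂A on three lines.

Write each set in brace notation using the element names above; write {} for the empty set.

opens ⊆ A: {}; union → int = {}
complement {q, s, r, p}; its interior {q, s, r, p}; cl(A) = X∖{q, s, r, p} = {}
boundary = {} ∖ {} = {}

int(A) = {}
cl(A)  = {}
∂A     = {}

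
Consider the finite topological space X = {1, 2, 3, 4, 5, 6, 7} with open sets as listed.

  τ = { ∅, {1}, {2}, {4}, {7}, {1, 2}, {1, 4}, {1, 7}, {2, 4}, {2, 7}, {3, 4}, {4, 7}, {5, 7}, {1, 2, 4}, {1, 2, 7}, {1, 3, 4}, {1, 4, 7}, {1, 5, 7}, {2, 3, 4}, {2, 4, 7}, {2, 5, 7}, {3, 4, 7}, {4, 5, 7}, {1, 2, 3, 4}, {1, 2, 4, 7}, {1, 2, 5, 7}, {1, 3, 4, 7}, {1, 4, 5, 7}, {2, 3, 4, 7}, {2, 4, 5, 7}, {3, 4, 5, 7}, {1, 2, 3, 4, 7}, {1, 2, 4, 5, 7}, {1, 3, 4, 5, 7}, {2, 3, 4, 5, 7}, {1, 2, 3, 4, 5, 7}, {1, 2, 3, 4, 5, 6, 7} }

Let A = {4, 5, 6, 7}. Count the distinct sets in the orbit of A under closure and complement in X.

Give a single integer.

cl via duality: int({1, 2, 3}) = {1, 2}, so X∖{1, 2} = {3, 4, 5, 6, 7}
Write k for closure, c for complement:
  1. A     = {4, 5, 6, 7}
  2. kA    = {3, 4, 5, 6, 7}
  3. cA    = {1, 2, 3}
  4. ckA   = {1, 2}
  5. kcA   = {1, 2, 3, 6}
  6. kckA  = {1, 2, 6}
  7. ckcA  = {4, 5, 7}
  8. ckckA = {3, 4, 5, 7}
applying k or c yields no new set

8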